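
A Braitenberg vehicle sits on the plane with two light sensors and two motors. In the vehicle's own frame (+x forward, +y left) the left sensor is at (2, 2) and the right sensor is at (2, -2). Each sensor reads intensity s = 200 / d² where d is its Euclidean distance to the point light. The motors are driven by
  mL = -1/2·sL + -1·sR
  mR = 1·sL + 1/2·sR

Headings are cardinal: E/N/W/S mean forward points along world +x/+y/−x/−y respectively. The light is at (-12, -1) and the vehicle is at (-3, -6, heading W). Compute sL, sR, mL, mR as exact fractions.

100/49 100/29 -6350/1421 5350/1421

left sensor world pos  = (-5, -8); dL² = 98
right sensor world pos = (-5, -4); dR² = 58
sL = 200/98 = 100/49
sR = 200/58 = 100/29
mL = -1/2·sL + -1·sR = -6350/1421
mR = 1·sL + 1/2·sR = 5350/1421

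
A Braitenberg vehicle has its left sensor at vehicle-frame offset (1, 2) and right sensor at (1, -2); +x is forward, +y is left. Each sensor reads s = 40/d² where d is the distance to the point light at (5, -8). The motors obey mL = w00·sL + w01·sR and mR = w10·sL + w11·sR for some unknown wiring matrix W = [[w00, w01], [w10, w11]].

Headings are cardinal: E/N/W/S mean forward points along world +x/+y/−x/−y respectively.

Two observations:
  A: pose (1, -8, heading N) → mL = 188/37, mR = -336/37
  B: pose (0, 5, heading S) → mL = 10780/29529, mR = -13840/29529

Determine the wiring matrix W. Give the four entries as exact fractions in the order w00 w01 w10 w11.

obs A: pose=(1,-8,N) → sL=40/37, sR=8, mL=188/37, mR=-336/37
obs B: pose=(0,5,S) → sL=40/153, sR=40/193, mL=10780/29529, mR=-13840/29529
sensor matrix S = [[40/37, 8], [40/153, 40/193]]; det S = -2040320/1092573
solve [mL_A; mL_B] = S·[w00; w01] and [mR_A; mR_B] = S·[w10; w11]:
  w00 = 1, w01 = 1/2, w10 = -1, w11 = -1

1 1/2 -1 -1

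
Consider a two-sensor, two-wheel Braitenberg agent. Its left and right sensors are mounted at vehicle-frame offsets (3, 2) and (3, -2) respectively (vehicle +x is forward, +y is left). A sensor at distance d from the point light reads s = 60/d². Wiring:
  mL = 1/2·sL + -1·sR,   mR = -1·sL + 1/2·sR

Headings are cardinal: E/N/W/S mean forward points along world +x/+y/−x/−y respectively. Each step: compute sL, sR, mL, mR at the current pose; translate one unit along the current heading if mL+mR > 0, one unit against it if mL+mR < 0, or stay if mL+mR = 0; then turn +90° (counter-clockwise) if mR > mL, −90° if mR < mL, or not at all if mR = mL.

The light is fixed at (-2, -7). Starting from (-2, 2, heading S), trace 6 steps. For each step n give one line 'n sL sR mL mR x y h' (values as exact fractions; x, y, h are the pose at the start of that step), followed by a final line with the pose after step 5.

0 3/2 3/2 -3/4 -3/4 -2 2 S
1 60/53 60/53 -30/53 -30/53 -2 3 S
2 15/17 15/17 -15/34 -15/34 -2 4 S
3 12/17 12/17 -6/17 -6/17 -2 5 S
4 15/26 15/26 -15/52 -15/52 -2 6 S
5 12/25 12/25 -6/25 -6/25 -2 7 S
final -2 8 S

n=0: pose=(-2,2,S); sL=3/2, sR=3/2; mL=-3/4, mR=-3/4; mL+mR=-3/2 → advance -1; mR−mL=0 → turn +0·90°
n=1: pose=(-2,3,S); sL=60/53, sR=60/53; mL=-30/53, mR=-30/53; mL+mR=-60/53 → advance -1; mR−mL=0 → turn +0·90°
n=2: pose=(-2,4,S); sL=15/17, sR=15/17; mL=-15/34, mR=-15/34; mL+mR=-15/17 → advance -1; mR−mL=0 → turn +0·90°
n=3: pose=(-2,5,S); sL=12/17, sR=12/17; mL=-6/17, mR=-6/17; mL+mR=-12/17 → advance -1; mR−mL=0 → turn +0·90°
n=4: pose=(-2,6,S); sL=15/26, sR=15/26; mL=-15/52, mR=-15/52; mL+mR=-15/26 → advance -1; mR−mL=0 → turn +0·90°
n=5: pose=(-2,7,S); sL=12/25, sR=12/25; mL=-6/25, mR=-6/25; mL+mR=-12/25 → advance -1; mR−mL=0 → turn +0·90°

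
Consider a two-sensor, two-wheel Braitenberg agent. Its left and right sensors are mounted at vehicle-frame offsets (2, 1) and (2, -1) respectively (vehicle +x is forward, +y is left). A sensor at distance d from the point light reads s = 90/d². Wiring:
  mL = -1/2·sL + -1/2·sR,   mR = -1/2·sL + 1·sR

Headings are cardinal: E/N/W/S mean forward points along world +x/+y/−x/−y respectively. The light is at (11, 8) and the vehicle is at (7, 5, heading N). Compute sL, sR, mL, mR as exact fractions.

45/13 9 -81/13 189/26

left sensor world pos  = (6, 7); dL² = 26
right sensor world pos = (8, 7); dR² = 10
sL = 90/26 = 45/13
sR = 90/10 = 9
mL = -1/2·sL + -1/2·sR = -81/13
mR = -1/2·sL + 1·sR = 189/26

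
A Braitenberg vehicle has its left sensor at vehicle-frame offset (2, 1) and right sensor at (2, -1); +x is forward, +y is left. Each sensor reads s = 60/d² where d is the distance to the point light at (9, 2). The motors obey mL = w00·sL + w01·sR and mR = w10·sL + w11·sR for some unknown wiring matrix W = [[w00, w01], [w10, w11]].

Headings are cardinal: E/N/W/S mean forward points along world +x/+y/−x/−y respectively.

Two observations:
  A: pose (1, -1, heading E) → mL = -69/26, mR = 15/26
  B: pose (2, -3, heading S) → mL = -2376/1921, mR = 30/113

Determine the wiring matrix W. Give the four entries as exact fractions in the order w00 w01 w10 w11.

obs A: pose=(1,-1,E) → sL=3/2, sR=15/13, mL=-69/26, mR=15/26
obs B: pose=(2,-3,S) → sL=12/17, sR=60/113, mL=-2376/1921, mR=30/113
sensor matrix S = [[3/2, 15/13], [12/17, 60/113]]; det S = -450/24973
solve [mL_A; mL_B] = S·[w00; w01] and [mR_A; mR_B] = S·[w10; w11]:
  w00 = -1, w01 = -1, w10 = 0, w11 = 1/2

-1 -1 0 1/2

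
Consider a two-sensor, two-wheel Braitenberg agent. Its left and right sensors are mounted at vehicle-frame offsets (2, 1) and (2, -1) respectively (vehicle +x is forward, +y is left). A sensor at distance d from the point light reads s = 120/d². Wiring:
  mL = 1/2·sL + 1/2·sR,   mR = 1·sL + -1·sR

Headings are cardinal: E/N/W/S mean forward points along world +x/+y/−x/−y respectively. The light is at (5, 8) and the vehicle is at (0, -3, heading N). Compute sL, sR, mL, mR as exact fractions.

40/39 120/97 4280/3783 -800/3783

left sensor world pos  = (-1, -1); dL² = 117
right sensor world pos = (1, -1); dR² = 97
sL = 120/117 = 40/39
sR = 120/97 = 120/97
mL = 1/2·sL + 1/2·sR = 4280/3783
mR = 1·sL + -1·sR = -800/3783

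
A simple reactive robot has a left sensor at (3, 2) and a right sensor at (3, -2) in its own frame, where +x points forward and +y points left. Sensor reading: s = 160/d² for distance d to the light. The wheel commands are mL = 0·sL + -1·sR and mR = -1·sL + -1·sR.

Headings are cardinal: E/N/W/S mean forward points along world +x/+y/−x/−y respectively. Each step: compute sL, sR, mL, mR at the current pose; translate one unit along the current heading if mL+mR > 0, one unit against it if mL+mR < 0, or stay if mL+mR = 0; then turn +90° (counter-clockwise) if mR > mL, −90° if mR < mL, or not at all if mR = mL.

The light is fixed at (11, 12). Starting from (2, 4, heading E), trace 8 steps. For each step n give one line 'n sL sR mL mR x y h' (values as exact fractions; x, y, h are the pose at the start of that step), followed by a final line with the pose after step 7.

0 20/9 20/17 -20/17 -520/153 2 4 E
1 32/37 32/53 -32/53 -2880/1961 1 4 S
2 16/25 80/97 -80/97 -3552/2425 1 5 W
3 160/137 32/13 -32/13 -6464/1781 2 5 N
4 20/9 20/17 -20/17 -520/153 2 4 E
5 32/37 32/53 -32/53 -2880/1961 1 4 S
6 16/25 80/97 -80/97 -3552/2425 1 5 W
7 160/137 32/13 -32/13 -6464/1781 2 5 N
final 2 4 E

n=0: pose=(2,4,E); sL=20/9, sR=20/17; mL=-20/17, mR=-520/153; mL+mR=-700/153 → advance -1; mR−mL=-20/9 → turn -1·90°
n=1: pose=(1,4,S); sL=32/37, sR=32/53; mL=-32/53, mR=-2880/1961; mL+mR=-4064/1961 → advance -1; mR−mL=-32/37 → turn -1·90°
n=2: pose=(1,5,W); sL=16/25, sR=80/97; mL=-80/97, mR=-3552/2425; mL+mR=-5552/2425 → advance -1; mR−mL=-16/25 → turn -1·90°
n=3: pose=(2,5,N); sL=160/137, sR=32/13; mL=-32/13, mR=-6464/1781; mL+mR=-10848/1781 → advance -1; mR−mL=-160/137 → turn -1·90°
n=4: pose=(2,4,E); sL=20/9, sR=20/17; mL=-20/17, mR=-520/153; mL+mR=-700/153 → advance -1; mR−mL=-20/9 → turn -1·90°
n=5: pose=(1,4,S); sL=32/37, sR=32/53; mL=-32/53, mR=-2880/1961; mL+mR=-4064/1961 → advance -1; mR−mL=-32/37 → turn -1·90°
n=6: pose=(1,5,W); sL=16/25, sR=80/97; mL=-80/97, mR=-3552/2425; mL+mR=-5552/2425 → advance -1; mR−mL=-16/25 → turn -1·90°
n=7: pose=(2,5,N); sL=160/137, sR=32/13; mL=-32/13, mR=-6464/1781; mL+mR=-10848/1781 → advance -1; mR−mL=-160/137 → turn -1·90°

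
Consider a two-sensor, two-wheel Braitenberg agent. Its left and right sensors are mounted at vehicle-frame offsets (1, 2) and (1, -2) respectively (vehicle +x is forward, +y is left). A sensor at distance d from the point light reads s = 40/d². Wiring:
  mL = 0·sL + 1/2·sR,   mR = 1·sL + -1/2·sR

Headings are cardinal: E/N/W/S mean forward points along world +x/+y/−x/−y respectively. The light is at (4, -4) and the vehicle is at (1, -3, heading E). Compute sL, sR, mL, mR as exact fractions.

40/13 8 4 -12/13

left sensor world pos  = (2, -1); dL² = 13
right sensor world pos = (2, -5); dR² = 5
sL = 40/13 = 40/13
sR = 40/5 = 8
mL = 0·sL + 1/2·sR = 4
mR = 1·sL + -1/2·sR = -12/13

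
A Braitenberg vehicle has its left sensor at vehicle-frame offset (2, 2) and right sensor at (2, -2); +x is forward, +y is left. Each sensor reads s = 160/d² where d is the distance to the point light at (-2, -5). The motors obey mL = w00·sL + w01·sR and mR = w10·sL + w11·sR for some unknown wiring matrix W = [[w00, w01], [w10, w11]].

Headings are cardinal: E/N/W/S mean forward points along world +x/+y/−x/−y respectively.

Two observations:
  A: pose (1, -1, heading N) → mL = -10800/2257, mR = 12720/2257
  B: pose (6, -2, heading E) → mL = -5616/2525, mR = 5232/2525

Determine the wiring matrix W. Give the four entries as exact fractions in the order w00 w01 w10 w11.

obs A: pose=(1,-1,N) → sL=160/37, sR=160/61, mL=-10800/2257, mR=12720/2257
obs B: pose=(6,-2,E) → sL=32/25, sR=160/101, mL=-5616/2525, mR=5232/2525
sensor matrix S = [[160/37, 160/61], [32/25, 160/101]]; det S = 3981312/1139785
solve [mL_A; mL_B] = S·[w00; w01] and [mR_A; mR_B] = S·[w10; w11]:
  w00 = -1/2, w01 = -1, w10 = 1, w11 = 1/2

-1/2 -1 1 1/2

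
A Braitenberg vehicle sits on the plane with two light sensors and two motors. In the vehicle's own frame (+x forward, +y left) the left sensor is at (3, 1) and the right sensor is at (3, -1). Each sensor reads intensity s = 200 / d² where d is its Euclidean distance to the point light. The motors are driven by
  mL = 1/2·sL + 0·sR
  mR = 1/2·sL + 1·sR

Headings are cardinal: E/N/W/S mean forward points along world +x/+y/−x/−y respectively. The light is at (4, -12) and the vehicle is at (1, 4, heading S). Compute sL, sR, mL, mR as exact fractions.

left sensor world pos  = (2, 1); dL² = 173
right sensor world pos = (0, 1); dR² = 185
sL = 200/173 = 200/173
sR = 200/185 = 40/37
mL = 1/2·sL + 0·sR = 100/173
mR = 1/2·sL + 1·sR = 10620/6401

200/173 40/37 100/173 10620/6401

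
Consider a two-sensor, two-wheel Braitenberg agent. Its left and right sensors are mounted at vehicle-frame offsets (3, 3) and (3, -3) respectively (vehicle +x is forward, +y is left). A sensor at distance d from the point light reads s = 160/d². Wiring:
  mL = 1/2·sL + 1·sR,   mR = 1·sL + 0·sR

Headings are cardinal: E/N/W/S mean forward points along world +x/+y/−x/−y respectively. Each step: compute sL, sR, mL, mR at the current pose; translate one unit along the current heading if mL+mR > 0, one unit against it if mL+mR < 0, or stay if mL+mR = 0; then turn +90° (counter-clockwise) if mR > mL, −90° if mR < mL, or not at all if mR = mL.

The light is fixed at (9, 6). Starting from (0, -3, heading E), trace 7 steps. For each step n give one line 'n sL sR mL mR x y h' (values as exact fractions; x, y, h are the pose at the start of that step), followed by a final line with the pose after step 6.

n=0: pose=(0,-3,E); sL=20/9, sR=8/9; mL=2, mR=20/9; mL+mR=38/9 → advance +1; mR−mL=2/9 → turn +1·90°
n=1: pose=(1,-3,N); sL=160/157, sR=160/61; mL=30000/9577, mR=160/157; mL+mR=39760/9577 → advance +1; mR−mL=-20240/9577 → turn -1·90°
n=2: pose=(1,-2,E); sL=16/5, sR=80/73; mL=984/365, mR=16/5; mL+mR=2152/365 → advance +1; mR−mL=184/365 → turn +1·90°
n=3: pose=(2,-2,N); sL=32/25, sR=160/41; mL=4656/1025, mR=32/25; mL+mR=5968/1025 → advance +1; mR−mL=-3344/1025 → turn -1·90°
n=4: pose=(2,-1,E); sL=5, sR=40/29; mL=225/58, mR=5; mL+mR=515/58 → advance +1; mR−mL=65/58 → turn +1·90°
n=5: pose=(3,-1,N); sL=160/97, sR=32/5; mL=3504/485, mR=160/97; mL+mR=4304/485 → advance +1; mR−mL=-2704/485 → turn -1·90°
n=6: pose=(3,0,E); sL=80/9, sR=16/9; mL=56/9, mR=80/9; mL+mR=136/9 → advance +1; mR−mL=8/3 → turn +1·90°

0 20/9 8/9 2 20/9 0 -3 E
1 160/157 160/61 30000/9577 160/157 1 -3 N
2 16/5 80/73 984/365 16/5 1 -2 E
3 32/25 160/41 4656/1025 32/25 2 -2 N
4 5 40/29 225/58 5 2 -1 E
5 160/97 32/5 3504/485 160/97 3 -1 N
6 80/9 16/9 56/9 80/9 3 0 E
final 4 0 N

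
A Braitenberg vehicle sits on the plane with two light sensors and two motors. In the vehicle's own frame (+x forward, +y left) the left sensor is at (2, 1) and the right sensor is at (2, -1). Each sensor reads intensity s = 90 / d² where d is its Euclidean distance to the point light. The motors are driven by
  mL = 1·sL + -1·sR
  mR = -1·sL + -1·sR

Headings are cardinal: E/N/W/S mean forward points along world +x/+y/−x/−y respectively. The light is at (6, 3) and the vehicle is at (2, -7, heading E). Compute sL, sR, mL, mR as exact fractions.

18/17 18/25 144/425 -756/425

left sensor world pos  = (4, -6); dL² = 85
right sensor world pos = (4, -8); dR² = 125
sL = 90/85 = 18/17
sR = 90/125 = 18/25
mL = 1·sL + -1·sR = 144/425
mR = -1·sL + -1·sR = -756/425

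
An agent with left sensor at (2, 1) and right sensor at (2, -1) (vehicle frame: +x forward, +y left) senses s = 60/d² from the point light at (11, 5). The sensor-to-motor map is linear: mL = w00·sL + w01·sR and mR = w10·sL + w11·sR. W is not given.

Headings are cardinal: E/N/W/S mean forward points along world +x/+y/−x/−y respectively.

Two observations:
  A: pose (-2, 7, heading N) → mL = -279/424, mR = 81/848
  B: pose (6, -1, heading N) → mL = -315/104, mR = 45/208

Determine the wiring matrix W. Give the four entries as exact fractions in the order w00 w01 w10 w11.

-1 -1 1 -1/2

obs A: pose=(-2,7,N) → sL=15/53, sR=3/8, mL=-279/424, mR=81/848
obs B: pose=(6,-1,N) → sL=15/13, sR=15/8, mL=-315/104, mR=45/208
sensor matrix S = [[15/53, 3/8], [15/13, 15/8]]; det S = 135/1378
solve [mL_A; mL_B] = S·[w00; w01] and [mR_A; mR_B] = S·[w10; w11]:
  w00 = -1, w01 = -1, w10 = 1, w11 = -1/2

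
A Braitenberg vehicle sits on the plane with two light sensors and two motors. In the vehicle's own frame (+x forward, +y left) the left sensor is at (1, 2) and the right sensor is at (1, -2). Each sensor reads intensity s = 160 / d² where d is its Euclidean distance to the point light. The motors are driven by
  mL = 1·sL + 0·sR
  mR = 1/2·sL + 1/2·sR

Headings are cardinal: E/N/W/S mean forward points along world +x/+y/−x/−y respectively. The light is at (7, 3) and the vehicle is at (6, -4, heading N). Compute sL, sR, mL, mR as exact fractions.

32/9 160/37 32/9 1312/333

left sensor world pos  = (4, -3); dL² = 45
right sensor world pos = (8, -3); dR² = 37
sL = 160/45 = 32/9
sR = 160/37 = 160/37
mL = 1·sL + 0·sR = 32/9
mR = 1/2·sL + 1/2·sR = 1312/333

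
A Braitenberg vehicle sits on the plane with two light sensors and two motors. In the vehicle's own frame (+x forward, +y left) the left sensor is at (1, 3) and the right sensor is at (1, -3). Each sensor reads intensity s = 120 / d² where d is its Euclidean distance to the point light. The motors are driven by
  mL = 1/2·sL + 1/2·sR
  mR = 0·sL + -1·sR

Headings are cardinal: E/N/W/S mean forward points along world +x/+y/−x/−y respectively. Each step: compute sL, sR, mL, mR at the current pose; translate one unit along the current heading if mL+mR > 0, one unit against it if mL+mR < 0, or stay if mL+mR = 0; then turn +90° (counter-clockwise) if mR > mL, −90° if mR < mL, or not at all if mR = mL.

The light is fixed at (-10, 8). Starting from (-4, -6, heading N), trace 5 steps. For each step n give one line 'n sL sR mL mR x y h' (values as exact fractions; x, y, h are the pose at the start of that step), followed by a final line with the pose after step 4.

n=0: pose=(-4,-6,N); sL=60/89, sR=12/25; mL=1284/2225, mR=-12/25; mL+mR=216/2225 → advance +1; mR−mL=-2352/2225 → turn -1·90°
n=1: pose=(-4,-5,E); sL=120/149, sR=24/61; mL=5448/9089, mR=-24/61; mL+mR=1872/9089 → advance +1; mR−mL=-9024/9089 → turn -1·90°
n=2: pose=(-3,-5,S); sL=15/37, sR=30/53; mL=1905/3922, mR=-30/53; mL+mR=-315/3922 → advance -1; mR−mL=-4125/3922 → turn -1·90°
n=3: pose=(-3,-4,W); sL=40/87, sR=40/39; mL=280/377, mR=-40/39; mL+mR=-320/1131 → advance -1; mR−mL=-2000/1131 → turn -1·90°
n=4: pose=(-2,-4,N); sL=60/73, sR=60/121; mL=5820/8833, mR=-60/121; mL+mR=1440/8833 → advance +1; mR−mL=-10200/8833 → turn -1·90°

0 60/89 12/25 1284/2225 -12/25 -4 -6 N
1 120/149 24/61 5448/9089 -24/61 -4 -5 E
2 15/37 30/53 1905/3922 -30/53 -3 -5 S
3 40/87 40/39 280/377 -40/39 -3 -4 W
4 60/73 60/121 5820/8833 -60/121 -2 -4 N
final -2 -3 E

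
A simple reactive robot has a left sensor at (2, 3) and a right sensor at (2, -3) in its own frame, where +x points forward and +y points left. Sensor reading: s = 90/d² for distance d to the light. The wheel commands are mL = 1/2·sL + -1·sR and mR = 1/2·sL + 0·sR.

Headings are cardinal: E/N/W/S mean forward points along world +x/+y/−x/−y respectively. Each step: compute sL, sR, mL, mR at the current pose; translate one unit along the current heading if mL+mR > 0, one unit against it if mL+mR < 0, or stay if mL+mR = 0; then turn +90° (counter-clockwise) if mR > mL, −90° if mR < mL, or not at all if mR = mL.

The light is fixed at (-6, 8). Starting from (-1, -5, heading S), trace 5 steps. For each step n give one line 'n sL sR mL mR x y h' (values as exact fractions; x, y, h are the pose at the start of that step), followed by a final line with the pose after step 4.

n=0: pose=(-1,-5,S); sL=90/289, sR=90/229; mL=-15705/66181, mR=45/289; mL+mR=-5400/66181 → advance -1; mR−mL=90/229 → turn +1·90°
n=1: pose=(-1,-4,E); sL=9/13, sR=45/137; mL=63/3562, mR=9/26; mL+mR=648/1781 → advance +1; mR−mL=45/137 → turn +1·90°
n=2: pose=(0,-4,N); sL=90/109, sR=90/181; mL=-1665/19729, mR=45/109; mL+mR=6480/19729 → advance +1; mR−mL=90/181 → turn +1·90°
n=3: pose=(0,-3,W); sL=45/106, sR=9/8; mL=-387/424, mR=45/212; mL+mR=-297/424 → advance -1; mR−mL=9/8 → turn +1·90°
n=4: pose=(1,-3,S); sL=90/269, sR=18/37; mL=-3177/9953, mR=45/269; mL+mR=-1512/9953 → advance -1; mR−mL=18/37 → turn +1·90°

0 90/289 90/229 -15705/66181 45/289 -1 -5 S
1 9/13 45/137 63/3562 9/26 -1 -4 E
2 90/109 90/181 -1665/19729 45/109 0 -4 N
3 45/106 9/8 -387/424 45/212 0 -3 W
4 90/269 18/37 -3177/9953 45/269 1 -3 S
final 1 -2 E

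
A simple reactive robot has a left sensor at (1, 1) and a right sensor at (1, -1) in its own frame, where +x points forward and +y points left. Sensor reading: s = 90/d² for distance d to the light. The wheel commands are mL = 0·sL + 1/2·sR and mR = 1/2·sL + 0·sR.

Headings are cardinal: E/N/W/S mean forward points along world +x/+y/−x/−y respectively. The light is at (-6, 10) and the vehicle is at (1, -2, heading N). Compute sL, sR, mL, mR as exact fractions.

90/157 18/37 9/37 45/157

left sensor world pos  = (0, -1); dL² = 157
right sensor world pos = (2, -1); dR² = 185
sL = 90/157 = 90/157
sR = 90/185 = 18/37
mL = 0·sL + 1/2·sR = 9/37
mR = 1/2·sL + 0·sR = 45/157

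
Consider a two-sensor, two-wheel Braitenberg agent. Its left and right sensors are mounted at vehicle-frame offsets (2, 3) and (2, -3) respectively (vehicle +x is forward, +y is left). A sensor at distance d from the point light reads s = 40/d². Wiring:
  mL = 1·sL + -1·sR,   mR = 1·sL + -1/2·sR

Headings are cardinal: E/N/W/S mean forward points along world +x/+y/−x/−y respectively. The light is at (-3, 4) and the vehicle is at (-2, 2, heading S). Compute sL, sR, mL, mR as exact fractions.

5/4 2 -3/4 1/4

left sensor world pos  = (1, 0); dL² = 32
right sensor world pos = (-5, 0); dR² = 20
sL = 40/32 = 5/4
sR = 40/20 = 2
mL = 1·sL + -1·sR = -3/4
mR = 1·sL + -1/2·sR = 1/4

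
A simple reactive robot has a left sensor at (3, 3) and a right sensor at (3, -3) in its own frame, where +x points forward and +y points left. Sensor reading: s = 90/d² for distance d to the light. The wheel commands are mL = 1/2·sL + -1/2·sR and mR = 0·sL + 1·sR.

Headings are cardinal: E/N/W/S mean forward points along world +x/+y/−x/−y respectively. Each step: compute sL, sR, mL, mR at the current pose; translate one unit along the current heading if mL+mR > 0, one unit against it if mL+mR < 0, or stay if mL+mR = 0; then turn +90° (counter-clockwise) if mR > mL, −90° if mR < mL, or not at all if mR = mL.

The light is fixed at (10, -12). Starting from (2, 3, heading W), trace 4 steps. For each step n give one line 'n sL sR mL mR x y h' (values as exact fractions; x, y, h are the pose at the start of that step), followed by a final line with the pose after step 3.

n=0: pose=(2,3,W); sL=18/53, sR=18/89; mL=324/4717, mR=18/89; mL+mR=1278/4717 → advance +1; mR−mL=630/4717 → turn +1·90°
n=1: pose=(1,3,S); sL=1/2, sR=5/16; mL=3/32, mR=5/16; mL+mR=13/32 → advance +1; mR−mL=7/32 → turn +1·90°
n=2: pose=(1,2,E); sL=18/65, sR=90/157; mL=-1512/10205, mR=90/157; mL+mR=4338/10205 → advance +1; mR−mL=7362/10205 → turn +1·90°
n=3: pose=(2,2,N); sL=9/41, sR=45/157; mL=-216/6437, mR=45/157; mL+mR=1629/6437 → advance +1; mR−mL=2061/6437 → turn +1·90°

0 18/53 18/89 324/4717 18/89 2 3 W
1 1/2 5/16 3/32 5/16 1 3 S
2 18/65 90/157 -1512/10205 90/157 1 2 E
3 9/41 45/157 -216/6437 45/157 2 2 N
final 2 3 W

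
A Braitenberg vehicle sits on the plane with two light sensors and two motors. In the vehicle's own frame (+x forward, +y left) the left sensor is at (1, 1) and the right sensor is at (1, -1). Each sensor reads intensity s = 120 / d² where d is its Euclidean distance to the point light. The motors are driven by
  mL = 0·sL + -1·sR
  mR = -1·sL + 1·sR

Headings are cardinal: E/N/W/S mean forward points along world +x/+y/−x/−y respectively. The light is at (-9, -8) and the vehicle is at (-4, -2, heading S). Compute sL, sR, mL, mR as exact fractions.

left sensor world pos  = (-3, -3); dL² = 61
right sensor world pos = (-5, -3); dR² = 41
sL = 120/61 = 120/61
sR = 120/41 = 120/41
mL = 0·sL + -1·sR = -120/41
mR = -1·sL + 1·sR = 2400/2501

120/61 120/41 -120/41 2400/2501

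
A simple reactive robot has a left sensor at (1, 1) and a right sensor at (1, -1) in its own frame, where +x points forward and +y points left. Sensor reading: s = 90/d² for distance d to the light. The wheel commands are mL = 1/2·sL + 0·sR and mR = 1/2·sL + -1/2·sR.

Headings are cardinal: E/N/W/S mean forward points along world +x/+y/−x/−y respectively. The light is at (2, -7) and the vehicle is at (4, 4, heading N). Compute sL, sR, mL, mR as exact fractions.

18/29 10/17 9/29 8/493

left sensor world pos  = (3, 5); dL² = 145
right sensor world pos = (5, 5); dR² = 153
sL = 90/145 = 18/29
sR = 90/153 = 10/17
mL = 1/2·sL + 0·sR = 9/29
mR = 1/2·sL + -1/2·sR = 8/493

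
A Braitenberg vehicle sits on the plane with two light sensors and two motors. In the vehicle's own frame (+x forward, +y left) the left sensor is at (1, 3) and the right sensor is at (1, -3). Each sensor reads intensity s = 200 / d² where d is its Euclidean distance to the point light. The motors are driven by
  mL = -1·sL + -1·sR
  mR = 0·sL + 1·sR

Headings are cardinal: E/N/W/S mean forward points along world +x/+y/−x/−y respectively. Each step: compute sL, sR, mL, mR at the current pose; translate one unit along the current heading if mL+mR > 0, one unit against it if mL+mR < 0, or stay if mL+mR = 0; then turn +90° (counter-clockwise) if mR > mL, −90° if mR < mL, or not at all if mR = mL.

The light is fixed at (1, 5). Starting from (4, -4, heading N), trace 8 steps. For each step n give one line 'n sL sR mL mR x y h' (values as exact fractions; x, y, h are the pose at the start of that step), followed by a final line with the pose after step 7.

n=0: pose=(4,-4,N); sL=25/8, sR=2; mL=-41/8, mR=2; mL+mR=-25/8 → advance -1; mR−mL=57/8 → turn +1·90°
n=1: pose=(4,-5,W); sL=200/173, sR=200/53; mL=-45200/9169, mR=200/53; mL+mR=-200/173 → advance -1; mR−mL=79800/9169 → turn +1·90°
n=2: pose=(5,-5,S); sL=20/17, sR=100/61; mL=-2920/1037, mR=100/61; mL+mR=-20/17 → advance -1; mR−mL=4620/1037 → turn +1·90°
n=3: pose=(5,-4,E); sL=200/61, sR=200/169; mL=-46000/10309, mR=200/169; mL+mR=-200/61 → advance -1; mR−mL=58200/10309 → turn +1·90°
n=4: pose=(4,-4,N); sL=25/8, sR=2; mL=-41/8, mR=2; mL+mR=-25/8 → advance -1; mR−mL=57/8 → turn +1·90°
n=5: pose=(4,-5,W); sL=200/173, sR=200/53; mL=-45200/9169, mR=200/53; mL+mR=-200/173 → advance -1; mR−mL=79800/9169 → turn +1·90°
n=6: pose=(5,-5,S); sL=20/17, sR=100/61; mL=-2920/1037, mR=100/61; mL+mR=-20/17 → advance -1; mR−mL=4620/1037 → turn +1·90°
n=7: pose=(5,-4,E); sL=200/61, sR=200/169; mL=-46000/10309, mR=200/169; mL+mR=-200/61 → advance -1; mR−mL=58200/10309 → turn +1·90°

0 25/8 2 -41/8 2 4 -4 N
1 200/173 200/53 -45200/9169 200/53 4 -5 W
2 20/17 100/61 -2920/1037 100/61 5 -5 S
3 200/61 200/169 -46000/10309 200/169 5 -4 E
4 25/8 2 -41/8 2 4 -4 N
5 200/173 200/53 -45200/9169 200/53 4 -5 W
6 20/17 100/61 -2920/1037 100/61 5 -5 S
7 200/61 200/169 -46000/10309 200/169 5 -4 E
final 4 -4 N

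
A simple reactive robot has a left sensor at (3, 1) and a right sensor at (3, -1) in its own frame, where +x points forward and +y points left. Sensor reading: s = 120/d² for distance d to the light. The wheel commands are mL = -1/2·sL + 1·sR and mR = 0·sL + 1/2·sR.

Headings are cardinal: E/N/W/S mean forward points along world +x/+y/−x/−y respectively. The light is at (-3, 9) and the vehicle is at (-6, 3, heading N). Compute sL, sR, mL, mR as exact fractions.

left sensor world pos  = (-7, 6); dL² = 25
right sensor world pos = (-5, 6); dR² = 13
sL = 120/25 = 24/5
sR = 120/13 = 120/13
mL = -1/2·sL + 1·sR = 444/65
mR = 0·sL + 1/2·sR = 60/13

24/5 120/13 444/65 60/13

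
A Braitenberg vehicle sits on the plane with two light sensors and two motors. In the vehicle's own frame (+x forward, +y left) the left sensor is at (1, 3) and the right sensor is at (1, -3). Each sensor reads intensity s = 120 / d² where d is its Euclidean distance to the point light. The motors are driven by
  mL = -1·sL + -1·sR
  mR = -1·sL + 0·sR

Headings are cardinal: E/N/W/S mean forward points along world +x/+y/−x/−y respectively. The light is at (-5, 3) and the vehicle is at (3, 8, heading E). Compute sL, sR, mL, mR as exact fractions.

24/29 24/17 -1104/493 -24/29

left sensor world pos  = (4, 11); dL² = 145
right sensor world pos = (4, 5); dR² = 85
sL = 120/145 = 24/29
sR = 120/85 = 24/17
mL = -1·sL + -1·sR = -1104/493
mR = -1·sL + 0·sR = -24/29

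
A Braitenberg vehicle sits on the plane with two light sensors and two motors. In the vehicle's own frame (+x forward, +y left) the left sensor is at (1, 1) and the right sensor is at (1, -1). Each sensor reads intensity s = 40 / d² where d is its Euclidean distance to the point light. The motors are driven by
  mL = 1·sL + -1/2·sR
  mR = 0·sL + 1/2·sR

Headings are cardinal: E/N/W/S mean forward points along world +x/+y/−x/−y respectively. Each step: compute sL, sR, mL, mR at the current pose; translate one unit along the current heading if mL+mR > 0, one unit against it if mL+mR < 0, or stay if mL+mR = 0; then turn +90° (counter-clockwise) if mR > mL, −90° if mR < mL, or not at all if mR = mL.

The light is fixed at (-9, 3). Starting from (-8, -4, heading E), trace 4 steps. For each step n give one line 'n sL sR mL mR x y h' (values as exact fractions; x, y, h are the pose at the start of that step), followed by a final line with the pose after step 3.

n=0: pose=(-8,-4,E); sL=1, sR=10/17; mL=12/17, mR=5/17; mL+mR=1 → advance +1; mR−mL=-7/17 → turn -1·90°
n=1: pose=(-7,-4,S); sL=40/73, sR=8/13; mL=228/949, mR=4/13; mL+mR=40/73 → advance +1; mR−mL=64/949 → turn +1·90°
n=2: pose=(-7,-5,E); sL=20/29, sR=4/9; mL=122/261, mR=2/9; mL+mR=20/29 → advance +1; mR−mL=-64/261 → turn -1·90°
n=3: pose=(-6,-5,S); sL=40/97, sR=8/17; mL=292/1649, mR=4/17; mL+mR=40/97 → advance +1; mR−mL=96/1649 → turn +1·90°

0 1 10/17 12/17 5/17 -8 -4 E
1 40/73 8/13 228/949 4/13 -7 -4 S
2 20/29 4/9 122/261 2/9 -7 -5 E
3 40/97 8/17 292/1649 4/17 -6 -5 S
final -6 -6 E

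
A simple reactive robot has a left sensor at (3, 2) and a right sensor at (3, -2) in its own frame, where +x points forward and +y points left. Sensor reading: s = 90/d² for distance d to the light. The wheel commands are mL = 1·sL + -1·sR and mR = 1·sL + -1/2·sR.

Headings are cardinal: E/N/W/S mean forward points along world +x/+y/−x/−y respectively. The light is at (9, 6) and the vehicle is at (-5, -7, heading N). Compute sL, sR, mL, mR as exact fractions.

45/178 45/122 -630/5429 1485/21716

left sensor world pos  = (-7, -4); dL² = 356
right sensor world pos = (-3, -4); dR² = 244
sL = 90/356 = 45/178
sR = 90/244 = 45/122
mL = 1·sL + -1·sR = -630/5429
mR = 1·sL + -1/2·sR = 1485/21716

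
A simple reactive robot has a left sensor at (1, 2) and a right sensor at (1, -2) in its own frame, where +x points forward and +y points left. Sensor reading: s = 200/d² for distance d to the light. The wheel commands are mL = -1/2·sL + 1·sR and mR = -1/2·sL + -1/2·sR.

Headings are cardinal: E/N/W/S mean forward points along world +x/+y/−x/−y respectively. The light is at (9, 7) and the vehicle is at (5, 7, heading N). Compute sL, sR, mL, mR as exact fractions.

left sensor world pos  = (3, 8); dL² = 37
right sensor world pos = (7, 8); dR² = 5
sL = 200/37 = 200/37
sR = 200/5 = 40
mL = -1/2·sL + 1·sR = 1380/37
mR = -1/2·sL + -1/2·sR = -840/37

200/37 40 1380/37 -840/37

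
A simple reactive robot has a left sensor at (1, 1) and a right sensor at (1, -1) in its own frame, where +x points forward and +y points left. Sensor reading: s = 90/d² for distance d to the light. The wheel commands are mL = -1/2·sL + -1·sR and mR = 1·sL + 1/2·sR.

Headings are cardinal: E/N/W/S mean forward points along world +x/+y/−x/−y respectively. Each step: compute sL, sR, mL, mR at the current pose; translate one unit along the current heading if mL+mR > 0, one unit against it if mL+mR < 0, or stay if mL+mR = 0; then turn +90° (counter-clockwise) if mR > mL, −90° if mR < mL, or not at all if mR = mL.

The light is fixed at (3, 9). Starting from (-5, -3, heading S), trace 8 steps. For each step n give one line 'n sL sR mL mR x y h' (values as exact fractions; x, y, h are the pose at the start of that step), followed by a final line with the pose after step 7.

0 45/109 9/25 -3087/5450 3231/5450 -5 -3 S
1 90/193 18/49 -5679/9457 6147/9457 -5 -4 E
2 45/104 1/2 -149/208 71/104 -4 -4 N
3 90/289 90/233 -36495/67337 33975/67337 -4 -5 W
4 9/25 45/137 -3483/6850 3591/6850 -3 -5 S
5 90/221 90/281 -32535/62101 35235/62101 -3 -6 E
6 45/116 45/106 -7605/12296 1845/3074 -2 -6 N
7 18/65 10/29 -911/1885 847/1885 -2 -7 W
final -1 -7 S

n=0: pose=(-5,-3,S); sL=45/109, sR=9/25; mL=-3087/5450, mR=3231/5450; mL+mR=72/2725 → advance +1; mR−mL=3159/2725 → turn +1·90°
n=1: pose=(-5,-4,E); sL=90/193, sR=18/49; mL=-5679/9457, mR=6147/9457; mL+mR=468/9457 → advance +1; mR−mL=11826/9457 → turn +1·90°
n=2: pose=(-4,-4,N); sL=45/104, sR=1/2; mL=-149/208, mR=71/104; mL+mR=-7/208 → advance -1; mR−mL=291/208 → turn +1·90°
n=3: pose=(-4,-5,W); sL=90/289, sR=90/233; mL=-36495/67337, mR=33975/67337; mL+mR=-2520/67337 → advance -1; mR−mL=70470/67337 → turn +1·90°
n=4: pose=(-3,-5,S); sL=9/25, sR=45/137; mL=-3483/6850, mR=3591/6850; mL+mR=54/3425 → advance +1; mR−mL=3537/3425 → turn +1·90°
n=5: pose=(-3,-6,E); sL=90/221, sR=90/281; mL=-32535/62101, mR=35235/62101; mL+mR=2700/62101 → advance +1; mR−mL=67770/62101 → turn +1·90°
n=6: pose=(-2,-6,N); sL=45/116, sR=45/106; mL=-7605/12296, mR=1845/3074; mL+mR=-225/12296 → advance -1; mR−mL=14985/12296 → turn +1·90°
n=7: pose=(-2,-7,W); sL=18/65, sR=10/29; mL=-911/1885, mR=847/1885; mL+mR=-64/1885 → advance -1; mR−mL=1758/1885 → turn +1·90°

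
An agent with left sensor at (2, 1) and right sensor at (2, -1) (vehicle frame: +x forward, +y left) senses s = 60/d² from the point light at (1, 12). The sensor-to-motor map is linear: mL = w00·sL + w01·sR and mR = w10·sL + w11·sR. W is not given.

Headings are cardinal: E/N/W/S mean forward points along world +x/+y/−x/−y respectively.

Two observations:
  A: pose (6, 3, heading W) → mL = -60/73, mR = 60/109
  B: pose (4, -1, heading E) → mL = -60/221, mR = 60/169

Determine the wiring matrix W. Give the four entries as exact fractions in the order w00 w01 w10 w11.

obs A: pose=(6,3,W) → sL=60/109, sR=60/73, mL=-60/73, mR=60/109
obs B: pose=(4,-1,E) → sL=60/169, sR=60/221, mL=-60/221, mR=60/169
sensor matrix S = [[60/109, 60/73], [60/169, 60/221]]; det S = -3254400/22860461
solve [mL_A; mL_B] = S·[w00; w01] and [mR_A; mR_B] = S·[w10; w11]:
  w00 = 0, w01 = -1, w10 = 1, w11 = 0

0 -1 1 0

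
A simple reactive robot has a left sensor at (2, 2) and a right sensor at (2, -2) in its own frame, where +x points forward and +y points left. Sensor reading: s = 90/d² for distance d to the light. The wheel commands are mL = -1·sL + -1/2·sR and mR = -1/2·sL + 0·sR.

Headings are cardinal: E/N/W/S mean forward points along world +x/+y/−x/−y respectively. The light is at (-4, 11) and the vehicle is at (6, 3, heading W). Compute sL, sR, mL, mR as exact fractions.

left sensor world pos  = (4, 1); dL² = 164
right sensor world pos = (4, 5); dR² = 100
sL = 90/164 = 45/82
sR = 90/100 = 9/10
mL = -1·sL + -1/2·sR = -819/820
mR = -1/2·sL + 0·sR = -45/164

45/82 9/10 -819/820 -45/164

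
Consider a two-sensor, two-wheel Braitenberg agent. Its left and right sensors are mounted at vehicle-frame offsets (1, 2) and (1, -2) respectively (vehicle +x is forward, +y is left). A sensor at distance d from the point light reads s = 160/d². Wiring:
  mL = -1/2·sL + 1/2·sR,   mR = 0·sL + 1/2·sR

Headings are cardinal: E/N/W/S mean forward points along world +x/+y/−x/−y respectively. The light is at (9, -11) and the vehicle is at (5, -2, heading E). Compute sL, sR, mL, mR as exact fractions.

left sensor world pos  = (6, 0); dL² = 130
right sensor world pos = (6, -4); dR² = 58
sL = 160/130 = 16/13
sR = 160/58 = 80/29
mL = -1/2·sL + 1/2·sR = 288/377
mR = 0·sL + 1/2·sR = 40/29

16/13 80/29 288/377 40/29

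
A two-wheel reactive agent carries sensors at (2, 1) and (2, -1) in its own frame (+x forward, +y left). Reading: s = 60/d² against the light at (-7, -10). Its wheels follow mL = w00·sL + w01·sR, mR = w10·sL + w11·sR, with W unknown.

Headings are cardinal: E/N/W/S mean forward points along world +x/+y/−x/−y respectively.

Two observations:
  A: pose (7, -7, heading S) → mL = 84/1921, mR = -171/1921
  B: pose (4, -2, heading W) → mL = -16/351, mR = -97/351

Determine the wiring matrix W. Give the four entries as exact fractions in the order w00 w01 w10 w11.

-1/2 1/2 -1 1/2

obs A: pose=(7,-7,S) → sL=30/113, sR=6/17, mL=84/1921, mR=-171/1921
obs B: pose=(4,-2,W) → sL=6/13, sR=10/27, mL=-16/351, mR=-97/351
sensor matrix S = [[30/113, 6/17], [6/13, 10/27]]; det S = -14512/224757
solve [mL_A; mL_B] = S·[w00; w01] and [mR_A; mR_B] = S·[w10; w11]:
  w00 = -1/2, w01 = 1/2, w10 = -1, w11 = 1/2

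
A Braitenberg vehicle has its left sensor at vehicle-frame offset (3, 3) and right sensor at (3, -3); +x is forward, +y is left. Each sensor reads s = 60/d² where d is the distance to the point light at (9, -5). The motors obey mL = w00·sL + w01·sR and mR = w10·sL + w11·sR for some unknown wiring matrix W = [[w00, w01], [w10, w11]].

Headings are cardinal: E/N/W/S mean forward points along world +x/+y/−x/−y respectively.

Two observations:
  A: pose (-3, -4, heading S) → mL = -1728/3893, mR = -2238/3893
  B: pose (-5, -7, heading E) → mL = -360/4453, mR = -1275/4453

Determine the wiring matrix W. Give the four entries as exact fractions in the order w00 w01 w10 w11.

obs A: pose=(-3,-4,S) → sL=12/17, sR=60/229, mL=-1728/3893, mR=-2238/3893
obs B: pose=(-5,-7,E) → sL=30/61, sR=30/73, mL=-360/4453, mR=-1275/4453
sensor matrix S = [[12/17, 60/229], [30/61, 30/73]]; det S = 2795040/17335529
solve [mL_A; mL_B] = S·[w00; w01] and [mR_A; mR_B] = S·[w10; w11]:
  w00 = -1, w01 = 1, w10 = -1, w11 = 1/2

-1 1 -1 1/2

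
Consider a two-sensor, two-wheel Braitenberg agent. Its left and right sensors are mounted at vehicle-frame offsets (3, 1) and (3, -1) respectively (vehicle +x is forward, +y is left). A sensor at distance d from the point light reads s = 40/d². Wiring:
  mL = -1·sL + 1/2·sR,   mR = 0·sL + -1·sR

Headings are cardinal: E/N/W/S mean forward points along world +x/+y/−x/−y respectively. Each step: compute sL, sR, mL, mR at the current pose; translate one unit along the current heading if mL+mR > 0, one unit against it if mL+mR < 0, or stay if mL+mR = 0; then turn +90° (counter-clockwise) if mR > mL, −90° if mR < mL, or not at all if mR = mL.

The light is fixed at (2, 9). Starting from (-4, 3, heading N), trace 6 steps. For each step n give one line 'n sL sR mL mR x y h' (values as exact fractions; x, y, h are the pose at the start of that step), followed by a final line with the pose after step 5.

0 20/29 20/17 -50/493 -20/17 -4 3 N
1 8/9 40/73 -404/657 -40/73 -4 2 E
2 1/2 10/13 -3/26 -10/13 -5 2 N
3 8/13 40/97 -516/1261 -40/97 -5 1 E
4 4/17 20/101 -234/1717 -20/101 -6 1 S
5 8/37 40/157 -516/5809 -40/157 -6 2 W
final -5 2 N

n=0: pose=(-4,3,N); sL=20/29, sR=20/17; mL=-50/493, mR=-20/17; mL+mR=-630/493 → advance -1; mR−mL=-530/493 → turn -1·90°
n=1: pose=(-4,2,E); sL=8/9, sR=40/73; mL=-404/657, mR=-40/73; mL+mR=-764/657 → advance -1; mR−mL=44/657 → turn +1·90°
n=2: pose=(-5,2,N); sL=1/2, sR=10/13; mL=-3/26, mR=-10/13; mL+mR=-23/26 → advance -1; mR−mL=-17/26 → turn -1·90°
n=3: pose=(-5,1,E); sL=8/13, sR=40/97; mL=-516/1261, mR=-40/97; mL+mR=-1036/1261 → advance -1; mR−mL=-4/1261 → turn -1·90°
n=4: pose=(-6,1,S); sL=4/17, sR=20/101; mL=-234/1717, mR=-20/101; mL+mR=-574/1717 → advance -1; mR−mL=-106/1717 → turn -1·90°
n=5: pose=(-6,2,W); sL=8/37, sR=40/157; mL=-516/5809, mR=-40/157; mL+mR=-1996/5809 → advance -1; mR−mL=-964/5809 → turn -1·90°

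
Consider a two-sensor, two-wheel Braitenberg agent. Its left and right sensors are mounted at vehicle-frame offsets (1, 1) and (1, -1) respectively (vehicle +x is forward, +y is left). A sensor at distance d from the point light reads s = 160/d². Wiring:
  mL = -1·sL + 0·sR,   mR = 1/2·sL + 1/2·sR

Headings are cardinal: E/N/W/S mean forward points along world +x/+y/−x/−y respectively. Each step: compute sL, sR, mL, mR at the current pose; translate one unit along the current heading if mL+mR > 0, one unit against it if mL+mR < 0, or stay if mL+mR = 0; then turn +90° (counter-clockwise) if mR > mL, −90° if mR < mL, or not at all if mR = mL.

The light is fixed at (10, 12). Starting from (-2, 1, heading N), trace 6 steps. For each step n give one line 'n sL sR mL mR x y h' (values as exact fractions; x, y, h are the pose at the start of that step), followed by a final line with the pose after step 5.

0 160/269 160/221 -160/269 39200/59449 -2 1 N
1 16/29 16/25 -16/29 432/725 -2 2 W
2 32/53 160/317 -32/53 9312/16801 -3 2 S
3 10/13 40/61 -10/13 565/793 -3 3 E
4 160/289 160/233 -160/289 41760/67337 -4 3 N
5 80/153 80/137 -80/153 11600/20961 -4 4 W
final -5 4 S

n=0: pose=(-2,1,N); sL=160/269, sR=160/221; mL=-160/269, mR=39200/59449; mL+mR=3840/59449 → advance +1; mR−mL=74560/59449 → turn +1·90°
n=1: pose=(-2,2,W); sL=16/29, sR=16/25; mL=-16/29, mR=432/725; mL+mR=32/725 → advance +1; mR−mL=832/725 → turn +1·90°
n=2: pose=(-3,2,S); sL=32/53, sR=160/317; mL=-32/53, mR=9312/16801; mL+mR=-832/16801 → advance -1; mR−mL=19456/16801 → turn +1·90°
n=3: pose=(-3,3,E); sL=10/13, sR=40/61; mL=-10/13, mR=565/793; mL+mR=-45/793 → advance -1; mR−mL=1175/793 → turn +1·90°
n=4: pose=(-4,3,N); sL=160/289, sR=160/233; mL=-160/289, mR=41760/67337; mL+mR=4480/67337 → advance +1; mR−mL=79040/67337 → turn +1·90°
n=5: pose=(-4,4,W); sL=80/153, sR=80/137; mL=-80/153, mR=11600/20961; mL+mR=640/20961 → advance +1; mR−mL=7520/6987 → turn +1·90°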